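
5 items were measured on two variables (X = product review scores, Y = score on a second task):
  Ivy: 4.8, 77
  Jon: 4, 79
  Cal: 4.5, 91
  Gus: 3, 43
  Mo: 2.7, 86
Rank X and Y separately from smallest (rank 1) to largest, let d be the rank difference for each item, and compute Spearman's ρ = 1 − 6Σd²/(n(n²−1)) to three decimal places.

0.000

Ranks of variable 1: 5, 3, 4, 2, 1
Ranks of variable 2: 2, 3, 5, 1, 4
d = r₁ − r₂: 3, 0, -1, 1, -3
d²: 9, 0, 1, 1, 9; Σd² = 20
ρ = 1 − 6·20/(5·24) = 1 − 120/120 = 0.000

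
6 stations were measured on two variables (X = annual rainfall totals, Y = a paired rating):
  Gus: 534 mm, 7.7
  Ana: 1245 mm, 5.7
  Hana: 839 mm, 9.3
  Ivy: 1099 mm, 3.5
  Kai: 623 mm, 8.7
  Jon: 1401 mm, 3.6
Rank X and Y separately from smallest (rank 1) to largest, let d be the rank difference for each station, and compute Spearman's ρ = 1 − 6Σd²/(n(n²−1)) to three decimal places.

Ranks of variable 1: 1, 5, 3, 4, 2, 6
Ranks of variable 2: 4, 3, 6, 1, 5, 2
d = r₁ − r₂: -3, 2, -3, 3, -3, 4
d²: 9, 4, 9, 9, 9, 16; Σd² = 56
ρ = 1 − 6·56/(6·35) = 1 − 336/210 = -0.600

-0.600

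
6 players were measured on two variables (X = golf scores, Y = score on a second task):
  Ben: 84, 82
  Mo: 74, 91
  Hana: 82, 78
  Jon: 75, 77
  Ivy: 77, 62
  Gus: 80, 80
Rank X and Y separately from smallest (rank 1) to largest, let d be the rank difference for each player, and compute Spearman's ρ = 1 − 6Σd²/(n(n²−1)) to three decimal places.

0.029

Ranks of variable 1: 6, 1, 5, 2, 3, 4
Ranks of variable 2: 5, 6, 3, 2, 1, 4
d = r₁ − r₂: 1, -5, 2, 0, 2, 0
d²: 1, 25, 4, 0, 4, 0; Σd² = 34
ρ = 1 − 6·34/(6·35) = 1 − 204/210 = 0.029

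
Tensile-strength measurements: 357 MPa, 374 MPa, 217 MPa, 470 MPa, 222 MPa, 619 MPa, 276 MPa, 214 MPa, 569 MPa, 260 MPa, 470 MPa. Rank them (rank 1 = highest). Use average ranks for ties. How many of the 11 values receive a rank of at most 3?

2

Sorted (descending): 619, 569, 470, 470, 374, 357, 276, 260, 222, 217, 214
The 2 values of 470 occupy positions 3–4 → average rank (3+4)/2 = 3.5.
Ranks ≤ 3: {1, 2} → 2 values.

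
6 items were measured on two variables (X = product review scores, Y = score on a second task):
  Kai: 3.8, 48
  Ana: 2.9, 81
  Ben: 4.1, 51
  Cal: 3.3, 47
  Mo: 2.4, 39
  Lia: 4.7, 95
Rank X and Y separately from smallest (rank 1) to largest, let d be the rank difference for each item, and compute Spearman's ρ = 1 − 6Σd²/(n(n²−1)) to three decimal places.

0.657

Ranks of variable 1: 4, 2, 5, 3, 1, 6
Ranks of variable 2: 3, 5, 4, 2, 1, 6
d = r₁ − r₂: 1, -3, 1, 1, 0, 0
d²: 1, 9, 1, 1, 0, 0; Σd² = 12
ρ = 1 − 6·12/(6·35) = 1 − 72/210 = 0.657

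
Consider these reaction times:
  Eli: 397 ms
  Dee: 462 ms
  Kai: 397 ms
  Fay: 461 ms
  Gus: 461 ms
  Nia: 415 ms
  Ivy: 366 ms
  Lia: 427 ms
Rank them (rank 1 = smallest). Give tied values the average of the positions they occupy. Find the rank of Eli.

2.5

Sorted (ascending): 366, 397, 397, 415, 427, 461, 461, 462
The 2 values of 397 occupy positions 2–3 → average rank (2+3)/2 = 2.5.
The 2 values of 461 occupy positions 6–7 → average rank (6+7)/2 = 6.5.
Eli has value 397 ms → rank 2.5.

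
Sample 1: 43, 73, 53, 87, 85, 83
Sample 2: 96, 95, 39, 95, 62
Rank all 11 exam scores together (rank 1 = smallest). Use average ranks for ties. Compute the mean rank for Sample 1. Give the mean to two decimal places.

Sorted (ascending): 39, 43, 53, 62, 73, 83, 85, 87, 95, 95, 96
The 2 values of 95 occupy positions 9–10 → average rank (9+10)/2 = 9.5.
Sample 1 values → pooled ranks: 43→2, 73→5, 53→3, 87→8, 85→7, 83→6
Mean rank = (2 + 5 + 3 + 8 + 7 + 6) / 6 = 5.17

5.17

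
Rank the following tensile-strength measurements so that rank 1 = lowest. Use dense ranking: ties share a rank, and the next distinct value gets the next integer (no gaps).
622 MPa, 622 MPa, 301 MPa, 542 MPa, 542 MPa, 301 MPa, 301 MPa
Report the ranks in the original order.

Sorted (ascending): 301, 301, 301, 542, 542, 622, 622
The 3 values of 301 share dense rank 1.
The 2 values of 542 share dense rank 2.
The 2 values of 622 share dense rank 3.

3, 3, 1, 2, 2, 1, 1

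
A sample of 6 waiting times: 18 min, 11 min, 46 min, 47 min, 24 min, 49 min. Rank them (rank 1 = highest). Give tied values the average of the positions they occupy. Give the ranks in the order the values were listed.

Sorted (descending): 49, 47, 46, 24, 18, 11
No ties — each value takes its position as its rank.

5, 6, 3, 2, 4, 1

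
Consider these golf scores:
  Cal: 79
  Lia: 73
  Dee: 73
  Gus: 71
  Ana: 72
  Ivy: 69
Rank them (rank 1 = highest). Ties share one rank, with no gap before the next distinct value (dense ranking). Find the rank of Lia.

Sorted (descending): 79, 73, 73, 72, 71, 69
The 2 values of 73 share dense rank 2.
Remaining distinct values take the next consecutive integers.
Lia has value 73 → rank 2.

2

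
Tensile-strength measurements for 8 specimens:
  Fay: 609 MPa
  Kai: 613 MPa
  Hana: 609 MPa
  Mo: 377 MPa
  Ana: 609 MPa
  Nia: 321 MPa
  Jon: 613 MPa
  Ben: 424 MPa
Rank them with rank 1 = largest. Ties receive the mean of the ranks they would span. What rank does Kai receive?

1.5

Sorted (descending): 613, 613, 609, 609, 609, 424, 377, 321
The 2 values of 613 occupy positions 1–2 → average rank (1+2)/2 = 1.5.
The 3 values of 609 occupy positions 3–5 → average rank 4.
Kai has value 613 MPa → rank 1.5.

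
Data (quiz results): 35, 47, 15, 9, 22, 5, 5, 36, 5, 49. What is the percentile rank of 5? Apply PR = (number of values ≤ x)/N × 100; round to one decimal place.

30.0

N = 10.
Strictly below 5: 0. Equal to 5: 3.
PR = 3/10 × 100 = 30.0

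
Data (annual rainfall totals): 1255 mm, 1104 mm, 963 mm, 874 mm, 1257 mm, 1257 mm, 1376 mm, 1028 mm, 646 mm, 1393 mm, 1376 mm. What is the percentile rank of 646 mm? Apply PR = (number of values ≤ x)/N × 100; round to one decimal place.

9.1

N = 11.
Strictly below 646: 0. Equal to 646: 1.
PR = 1/11 × 100 = 9.1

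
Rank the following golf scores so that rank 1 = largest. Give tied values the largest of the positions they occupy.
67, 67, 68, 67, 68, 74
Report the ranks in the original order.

6, 6, 3, 6, 3, 1

Sorted (descending): 74, 68, 68, 67, 67, 67
The 2 values of 68 occupy positions 2–3 → each gets rank 3.
The 3 values of 67 occupy positions 4–6 → each gets rank 6.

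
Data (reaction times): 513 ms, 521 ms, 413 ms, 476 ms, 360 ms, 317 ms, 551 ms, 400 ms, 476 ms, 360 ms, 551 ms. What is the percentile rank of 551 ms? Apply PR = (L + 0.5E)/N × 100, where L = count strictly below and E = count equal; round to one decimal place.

N = 11.
Strictly below 551: 9. Equal to 551: 2.
PR = (9 + 0.5·2)/11 × 100 = 90.9

90.9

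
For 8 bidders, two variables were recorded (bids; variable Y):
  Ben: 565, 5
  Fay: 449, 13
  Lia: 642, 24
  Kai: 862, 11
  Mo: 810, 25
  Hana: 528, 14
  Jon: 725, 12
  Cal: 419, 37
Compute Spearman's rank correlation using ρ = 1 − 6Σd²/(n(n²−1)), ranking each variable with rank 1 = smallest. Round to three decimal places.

-0.333

Ranks of variable 1: 4, 2, 5, 8, 7, 3, 6, 1
Ranks of variable 2: 1, 4, 6, 2, 7, 5, 3, 8
d = r₁ − r₂: 3, -2, -1, 6, 0, -2, 3, -7
d²: 9, 4, 1, 36, 0, 4, 9, 49; Σd² = 112
ρ = 1 − 6·112/(8·63) = 1 − 672/504 = -0.333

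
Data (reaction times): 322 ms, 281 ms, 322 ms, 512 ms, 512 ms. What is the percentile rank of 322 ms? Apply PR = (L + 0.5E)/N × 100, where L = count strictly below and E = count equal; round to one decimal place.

40.0

N = 5.
Strictly below 322: 1. Equal to 322: 2.
PR = (1 + 0.5·2)/5 × 100 = 40.0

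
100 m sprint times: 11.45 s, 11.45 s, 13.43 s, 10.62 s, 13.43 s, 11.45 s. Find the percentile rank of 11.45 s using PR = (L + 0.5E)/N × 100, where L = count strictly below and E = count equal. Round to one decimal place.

N = 6.
Strictly below 11.45: 1. Equal to 11.45: 3.
PR = (1 + 0.5·3)/6 × 100 = 41.7

41.7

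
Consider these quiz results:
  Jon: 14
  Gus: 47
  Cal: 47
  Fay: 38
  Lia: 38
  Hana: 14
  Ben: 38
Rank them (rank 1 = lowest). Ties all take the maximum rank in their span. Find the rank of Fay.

Sorted (ascending): 14, 14, 38, 38, 38, 47, 47
The 2 values of 14 occupy positions 1–2 → each gets rank 2.
The 3 values of 38 occupy positions 3–5 → each gets rank 5.
The 2 values of 47 occupy positions 6–7 → each gets rank 7.
Fay has value 38 → rank 5.

5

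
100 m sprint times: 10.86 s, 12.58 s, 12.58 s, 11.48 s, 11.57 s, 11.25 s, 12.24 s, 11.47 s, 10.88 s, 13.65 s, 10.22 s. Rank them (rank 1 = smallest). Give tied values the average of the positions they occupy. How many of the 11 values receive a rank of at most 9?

8

Sorted (ascending): 10.22, 10.86, 10.88, 11.25, 11.47, 11.48, 11.57, 12.24, 12.58, 12.58, 13.65
The 2 values of 12.58 occupy positions 9–10 → average rank (9+10)/2 = 9.5.
Ranks ≤ 9: {1, 2, 3, 4, 5, 6, 7, 8} → 8 values.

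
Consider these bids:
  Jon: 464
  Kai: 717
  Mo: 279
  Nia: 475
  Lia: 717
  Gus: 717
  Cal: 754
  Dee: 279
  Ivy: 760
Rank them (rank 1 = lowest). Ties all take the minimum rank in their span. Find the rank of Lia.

Sorted (ascending): 279, 279, 464, 475, 717, 717, 717, 754, 760
The 2 values of 279 occupy positions 1–2 → each gets rank 1.
The 3 values of 717 occupy positions 5–7 → each gets rank 5.
Lia has value 717 → rank 5.

5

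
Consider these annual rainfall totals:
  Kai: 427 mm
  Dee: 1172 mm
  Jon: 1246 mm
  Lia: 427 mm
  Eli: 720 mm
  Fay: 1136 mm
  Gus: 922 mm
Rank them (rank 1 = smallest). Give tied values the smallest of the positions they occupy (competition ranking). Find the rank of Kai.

1

Sorted (ascending): 427, 427, 720, 922, 1136, 1172, 1246
The 2 values of 427 occupy positions 1–2 → each gets rank 1.
Kai has value 427 mm → rank 1.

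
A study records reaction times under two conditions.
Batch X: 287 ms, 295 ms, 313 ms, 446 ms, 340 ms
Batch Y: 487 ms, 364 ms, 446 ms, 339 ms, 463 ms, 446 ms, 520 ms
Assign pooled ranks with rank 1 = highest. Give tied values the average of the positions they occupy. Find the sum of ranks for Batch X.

46

Sorted (descending): 520, 487, 463, 446, 446, 446, 364, 340, 339, 313, 295, 287
The 3 values of 446 occupy positions 4–6 → average rank 5.
Batch X values → pooled ranks: 287→12, 295→11, 313→10, 446→5, 340→8
Rank sum = 12 + 11 + 10 + 5 + 8 = 46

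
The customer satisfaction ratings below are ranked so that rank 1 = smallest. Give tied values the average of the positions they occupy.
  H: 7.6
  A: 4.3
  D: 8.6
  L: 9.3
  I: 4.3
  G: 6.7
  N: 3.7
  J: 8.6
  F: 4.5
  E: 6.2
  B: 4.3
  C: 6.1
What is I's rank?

3

Sorted (ascending): 3.7, 4.3, 4.3, 4.3, 4.5, 6.1, 6.2, 6.7, 7.6, 8.6, 8.6, 9.3
The 3 values of 4.3 occupy positions 2–4 → average rank 3.
The 2 values of 8.6 occupy positions 10–11 → average rank (10+11)/2 = 10.5.
I has value 4.3 → rank 3.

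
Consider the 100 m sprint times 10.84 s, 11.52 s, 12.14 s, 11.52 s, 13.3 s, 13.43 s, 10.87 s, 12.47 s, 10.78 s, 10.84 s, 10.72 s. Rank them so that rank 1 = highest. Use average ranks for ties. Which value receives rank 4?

12.14

Sorted (descending): 13.43, 13.3, 12.47, 12.14, 11.52, 11.52, 10.87, 10.84, 10.84, 10.78, 10.72
The 2 values of 11.52 occupy positions 5–6 → average rank (5+6)/2 = 5.5.
The 2 values of 10.84 occupy positions 8–9 → average rank (8+9)/2 = 8.5.
Rank 4 → value 12.14.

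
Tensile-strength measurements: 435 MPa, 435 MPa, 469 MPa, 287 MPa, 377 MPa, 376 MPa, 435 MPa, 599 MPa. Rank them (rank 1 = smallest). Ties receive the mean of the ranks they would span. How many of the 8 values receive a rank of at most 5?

6

Sorted (ascending): 287, 376, 377, 435, 435, 435, 469, 599
The 3 values of 435 occupy positions 4–6 → average rank 5.
Ranks ≤ 5: {1, 2, 3, 5, 5, 5} → 6 values.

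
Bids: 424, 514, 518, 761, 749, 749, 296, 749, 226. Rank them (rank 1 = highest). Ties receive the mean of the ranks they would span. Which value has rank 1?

Sorted (descending): 761, 749, 749, 749, 518, 514, 424, 296, 226
The 3 values of 749 occupy positions 2–4 → average rank 3.
Rank 1 → value 761.

761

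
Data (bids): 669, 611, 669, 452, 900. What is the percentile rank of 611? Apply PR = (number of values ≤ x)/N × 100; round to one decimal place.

N = 5.
Strictly below 611: 1. Equal to 611: 1.
PR = 2/5 × 100 = 40.0

40.0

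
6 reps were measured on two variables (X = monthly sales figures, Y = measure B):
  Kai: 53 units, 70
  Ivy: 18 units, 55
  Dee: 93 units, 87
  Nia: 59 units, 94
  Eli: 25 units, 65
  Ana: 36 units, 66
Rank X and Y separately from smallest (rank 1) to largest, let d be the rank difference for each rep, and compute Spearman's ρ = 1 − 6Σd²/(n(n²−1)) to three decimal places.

Ranks of variable 1: 4, 1, 6, 5, 2, 3
Ranks of variable 2: 4, 1, 5, 6, 2, 3
d = r₁ − r₂: 0, 0, 1, -1, 0, 0
d²: 0, 0, 1, 1, 0, 0; Σd² = 2
ρ = 1 − 6·2/(6·35) = 1 − 12/210 = 0.943

0.943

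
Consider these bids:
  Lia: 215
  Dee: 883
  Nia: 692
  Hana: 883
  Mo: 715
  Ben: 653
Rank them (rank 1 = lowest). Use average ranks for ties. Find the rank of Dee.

Sorted (ascending): 215, 653, 692, 715, 883, 883
The 2 values of 883 occupy positions 5–6 → average rank (5+6)/2 = 5.5.
Dee has value 883 → rank 5.5.

5.5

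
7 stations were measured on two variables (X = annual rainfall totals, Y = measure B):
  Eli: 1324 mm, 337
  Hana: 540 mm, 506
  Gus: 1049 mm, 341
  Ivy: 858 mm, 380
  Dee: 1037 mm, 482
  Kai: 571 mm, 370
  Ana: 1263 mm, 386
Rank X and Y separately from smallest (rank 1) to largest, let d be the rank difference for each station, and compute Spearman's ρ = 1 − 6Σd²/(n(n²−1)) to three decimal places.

-0.571

Ranks of variable 1: 7, 1, 5, 3, 4, 2, 6
Ranks of variable 2: 1, 7, 2, 4, 6, 3, 5
d = r₁ − r₂: 6, -6, 3, -1, -2, -1, 1
d²: 36, 36, 9, 1, 4, 1, 1; Σd² = 88
ρ = 1 − 6·88/(7·48) = 1 − 528/336 = -0.571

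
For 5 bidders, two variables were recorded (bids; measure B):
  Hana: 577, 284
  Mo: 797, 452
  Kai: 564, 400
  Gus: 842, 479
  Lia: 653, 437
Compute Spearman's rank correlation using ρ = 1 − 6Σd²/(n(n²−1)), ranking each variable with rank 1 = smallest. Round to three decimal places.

Ranks of variable 1: 2, 4, 1, 5, 3
Ranks of variable 2: 1, 4, 2, 5, 3
d = r₁ − r₂: 1, 0, -1, 0, 0
d²: 1, 0, 1, 0, 0; Σd² = 2
ρ = 1 − 6·2/(5·24) = 1 − 12/120 = 0.900

0.900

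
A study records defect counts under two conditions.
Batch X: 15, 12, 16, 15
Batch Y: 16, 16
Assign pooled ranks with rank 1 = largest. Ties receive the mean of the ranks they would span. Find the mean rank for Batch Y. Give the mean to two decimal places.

Sorted (descending): 16, 16, 16, 15, 15, 12
The 3 values of 16 occupy positions 1–3 → average rank 2.
The 2 values of 15 occupy positions 4–5 → average rank (4+5)/2 = 4.5.
Batch Y values → pooled ranks: 16→2, 16→2
Mean rank = (2 + 2) / 2 = 2.00

2.00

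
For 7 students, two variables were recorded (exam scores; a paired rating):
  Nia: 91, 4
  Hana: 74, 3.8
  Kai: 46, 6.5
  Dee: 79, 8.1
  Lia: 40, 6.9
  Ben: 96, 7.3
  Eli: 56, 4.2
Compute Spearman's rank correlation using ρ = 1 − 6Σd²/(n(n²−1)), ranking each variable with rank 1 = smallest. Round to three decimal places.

0.107

Ranks of variable 1: 6, 4, 2, 5, 1, 7, 3
Ranks of variable 2: 2, 1, 4, 7, 5, 6, 3
d = r₁ − r₂: 4, 3, -2, -2, -4, 1, 0
d²: 16, 9, 4, 4, 16, 1, 0; Σd² = 50
ρ = 1 − 6·50/(7·48) = 1 − 300/336 = 0.107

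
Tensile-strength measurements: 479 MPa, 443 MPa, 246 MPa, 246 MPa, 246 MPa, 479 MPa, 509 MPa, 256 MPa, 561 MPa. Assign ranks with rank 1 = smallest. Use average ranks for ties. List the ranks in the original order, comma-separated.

6.5, 5, 2, 2, 2, 6.5, 8, 4, 9

Sorted (ascending): 246, 246, 246, 256, 443, 479, 479, 509, 561
The 3 values of 246 occupy positions 1–3 → average rank 2.
The 2 values of 479 occupy positions 6–7 → average rank (6+7)/2 = 6.5.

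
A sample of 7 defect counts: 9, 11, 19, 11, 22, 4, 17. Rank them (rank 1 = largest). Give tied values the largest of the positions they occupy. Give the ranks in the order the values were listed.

6, 5, 2, 5, 1, 7, 3

Sorted (descending): 22, 19, 17, 11, 11, 9, 4
The 2 values of 11 occupy positions 4–5 → each gets rank 5.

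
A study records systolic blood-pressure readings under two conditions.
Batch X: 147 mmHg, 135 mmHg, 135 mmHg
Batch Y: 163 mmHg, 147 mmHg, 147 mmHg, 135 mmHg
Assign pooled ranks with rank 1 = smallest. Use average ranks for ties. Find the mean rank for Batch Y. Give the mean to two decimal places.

Sorted (ascending): 135, 135, 135, 147, 147, 147, 163
The 3 values of 135 occupy positions 1–3 → average rank 2.
The 3 values of 147 occupy positions 4–6 → average rank 5.
Batch Y values → pooled ranks: 163→7, 147→5, 147→5, 135→2
Mean rank = (7 + 5 + 5 + 2) / 4 = 4.75

4.75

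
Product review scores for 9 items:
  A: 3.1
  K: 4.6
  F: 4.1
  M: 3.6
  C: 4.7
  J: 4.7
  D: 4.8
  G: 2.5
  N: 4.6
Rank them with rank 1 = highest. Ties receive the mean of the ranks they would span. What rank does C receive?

Sorted (descending): 4.8, 4.7, 4.7, 4.6, 4.6, 4.1, 3.6, 3.1, 2.5
The 2 values of 4.7 occupy positions 2–3 → average rank (2+3)/2 = 2.5.
The 2 values of 4.6 occupy positions 4–5 → average rank (4+5)/2 = 4.5.
C has value 4.7 → rank 2.5.

2.5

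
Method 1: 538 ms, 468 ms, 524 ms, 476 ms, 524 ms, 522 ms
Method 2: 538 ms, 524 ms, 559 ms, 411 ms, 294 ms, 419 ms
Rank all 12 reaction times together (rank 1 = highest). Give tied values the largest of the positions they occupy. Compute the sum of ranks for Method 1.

Sorted (descending): 559, 538, 538, 524, 524, 524, 522, 476, 468, 419, 411, 294
The 2 values of 538 occupy positions 2–3 → each gets rank 3.
The 3 values of 524 occupy positions 4–6 → each gets rank 6.
Method 1 values → pooled ranks: 538→3, 468→9, 524→6, 476→8, 524→6, 522→7
Rank sum = 3 + 9 + 6 + 8 + 6 + 7 = 39

39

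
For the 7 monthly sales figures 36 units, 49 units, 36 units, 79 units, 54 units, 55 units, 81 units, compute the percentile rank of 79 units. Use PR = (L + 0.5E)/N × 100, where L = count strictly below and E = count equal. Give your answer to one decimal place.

N = 7.
Strictly below 79: 5. Equal to 79: 1.
PR = (5 + 0.5·1)/7 × 100 = 78.6

78.6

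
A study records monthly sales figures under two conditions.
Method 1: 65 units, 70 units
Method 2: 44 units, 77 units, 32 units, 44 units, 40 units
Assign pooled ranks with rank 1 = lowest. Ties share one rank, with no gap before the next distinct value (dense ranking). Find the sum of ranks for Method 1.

Sorted (ascending): 32, 40, 44, 44, 65, 70, 77
The 2 values of 44 share dense rank 3.
Remaining distinct values take the next consecutive integers.
Method 1 values → pooled ranks: 65→4, 70→5
Rank sum = 4 + 5 = 9

9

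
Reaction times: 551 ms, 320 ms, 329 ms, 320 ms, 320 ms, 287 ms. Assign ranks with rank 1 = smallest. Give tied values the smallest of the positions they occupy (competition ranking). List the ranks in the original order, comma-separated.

Sorted (ascending): 287, 320, 320, 320, 329, 551
The 3 values of 320 occupy positions 2–4 → each gets rank 2.

6, 2, 5, 2, 2, 1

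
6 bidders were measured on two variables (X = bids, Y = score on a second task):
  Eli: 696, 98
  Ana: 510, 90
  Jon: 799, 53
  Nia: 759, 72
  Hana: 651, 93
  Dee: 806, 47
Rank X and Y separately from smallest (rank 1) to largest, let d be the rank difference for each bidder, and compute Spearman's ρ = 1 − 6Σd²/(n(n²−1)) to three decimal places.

Ranks of variable 1: 3, 1, 5, 4, 2, 6
Ranks of variable 2: 6, 4, 2, 3, 5, 1
d = r₁ − r₂: -3, -3, 3, 1, -3, 5
d²: 9, 9, 9, 1, 9, 25; Σd² = 62
ρ = 1 − 6·62/(6·35) = 1 − 372/210 = -0.771

-0.771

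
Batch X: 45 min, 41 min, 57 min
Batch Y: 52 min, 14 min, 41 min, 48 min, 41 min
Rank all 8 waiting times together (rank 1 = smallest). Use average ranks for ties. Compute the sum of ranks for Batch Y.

Sorted (ascending): 14, 41, 41, 41, 45, 48, 52, 57
The 3 values of 41 occupy positions 2–4 → average rank 3.
Batch Y values → pooled ranks: 52→7, 14→1, 41→3, 48→6, 41→3
Rank sum = 7 + 1 + 3 + 6 + 3 = 20

20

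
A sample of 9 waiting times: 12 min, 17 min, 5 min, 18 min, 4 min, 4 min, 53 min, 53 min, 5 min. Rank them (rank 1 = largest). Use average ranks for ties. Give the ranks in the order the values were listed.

5, 4, 6.5, 3, 8.5, 8.5, 1.5, 1.5, 6.5

Sorted (descending): 53, 53, 18, 17, 12, 5, 5, 4, 4
The 2 values of 53 occupy positions 1–2 → average rank (1+2)/2 = 1.5.
The 2 values of 5 occupy positions 6–7 → average rank (6+7)/2 = 6.5.
The 2 values of 4 occupy positions 8–9 → average rank (8+9)/2 = 8.5.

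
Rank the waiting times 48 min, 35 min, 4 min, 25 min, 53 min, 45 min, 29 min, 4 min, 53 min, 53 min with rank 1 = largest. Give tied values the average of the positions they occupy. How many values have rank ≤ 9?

Sorted (descending): 53, 53, 53, 48, 45, 35, 29, 25, 4, 4
The 3 values of 53 occupy positions 1–3 → average rank 2.
The 2 values of 4 occupy positions 9–10 → average rank (9+10)/2 = 9.5.
Ranks ≤ 9: {2, 2, 2, 4, 5, 6, 7, 8} → 8 values.

8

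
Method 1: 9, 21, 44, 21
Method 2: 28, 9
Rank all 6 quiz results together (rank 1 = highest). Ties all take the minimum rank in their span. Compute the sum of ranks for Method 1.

Sorted (descending): 44, 28, 21, 21, 9, 9
The 2 values of 21 occupy positions 3–4 → each gets rank 3.
The 2 values of 9 occupy positions 5–6 → each gets rank 5.
Method 1 values → pooled ranks: 9→5, 21→3, 44→1, 21→3
Rank sum = 5 + 3 + 1 + 3 = 12

12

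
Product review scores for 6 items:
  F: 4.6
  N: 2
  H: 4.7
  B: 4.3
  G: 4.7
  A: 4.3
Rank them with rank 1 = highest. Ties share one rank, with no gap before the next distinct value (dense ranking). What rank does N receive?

4

Sorted (descending): 4.7, 4.7, 4.6, 4.3, 4.3, 2
The 2 values of 4.7 share dense rank 1.
The 2 values of 4.3 share dense rank 3.
Remaining distinct values take the next consecutive integers.
N has value 2 → rank 4.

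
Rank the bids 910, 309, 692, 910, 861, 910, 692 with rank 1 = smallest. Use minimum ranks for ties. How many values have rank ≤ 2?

Sorted (ascending): 309, 692, 692, 861, 910, 910, 910
The 2 values of 692 occupy positions 2–3 → each gets rank 2.
The 3 values of 910 occupy positions 5–7 → each gets rank 5.
Ranks ≤ 2: {1, 2, 2} → 3 values.

3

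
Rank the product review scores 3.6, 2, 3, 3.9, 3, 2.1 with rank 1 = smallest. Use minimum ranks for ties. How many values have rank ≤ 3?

4

Sorted (ascending): 2, 2.1, 3, 3, 3.6, 3.9
The 2 values of 3 occupy positions 3–4 → each gets rank 3.
Ranks ≤ 3: {1, 2, 3, 3} → 4 values.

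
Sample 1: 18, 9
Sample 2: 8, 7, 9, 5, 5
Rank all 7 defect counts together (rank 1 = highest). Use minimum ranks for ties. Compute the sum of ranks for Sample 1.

Sorted (descending): 18, 9, 9, 8, 7, 5, 5
The 2 values of 9 occupy positions 2–3 → each gets rank 2.
The 2 values of 5 occupy positions 6–7 → each gets rank 6.
Sample 1 values → pooled ranks: 18→1, 9→2
Rank sum = 1 + 2 = 3

3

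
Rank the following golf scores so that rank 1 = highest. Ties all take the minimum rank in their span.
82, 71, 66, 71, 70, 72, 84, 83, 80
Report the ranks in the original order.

3, 6, 9, 6, 8, 5, 1, 2, 4

Sorted (descending): 84, 83, 82, 80, 72, 71, 71, 70, 66
The 2 values of 71 occupy positions 6–7 → each gets rank 6.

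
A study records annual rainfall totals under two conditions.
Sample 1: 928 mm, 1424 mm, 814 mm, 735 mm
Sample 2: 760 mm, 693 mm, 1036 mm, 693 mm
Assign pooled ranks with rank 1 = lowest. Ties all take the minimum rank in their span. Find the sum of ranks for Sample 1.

22

Sorted (ascending): 693, 693, 735, 760, 814, 928, 1036, 1424
The 2 values of 693 occupy positions 1–2 → each gets rank 1.
Sample 1 values → pooled ranks: 928→6, 1424→8, 814→5, 735→3
Rank sum = 6 + 8 + 5 + 3 = 22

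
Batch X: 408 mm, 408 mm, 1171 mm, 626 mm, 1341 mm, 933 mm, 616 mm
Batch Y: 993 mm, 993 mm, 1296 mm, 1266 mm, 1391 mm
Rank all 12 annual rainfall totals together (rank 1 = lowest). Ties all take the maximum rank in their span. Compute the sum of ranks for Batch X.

Sorted (ascending): 408, 408, 616, 626, 933, 993, 993, 1171, 1266, 1296, 1341, 1391
The 2 values of 408 occupy positions 1–2 → each gets rank 2.
The 2 values of 993 occupy positions 6–7 → each gets rank 7.
Batch X values → pooled ranks: 408→2, 408→2, 1171→8, 626→4, 1341→11, 933→5, 616→3
Rank sum = 2 + 2 + 8 + 4 + 11 + 5 + 3 = 35

35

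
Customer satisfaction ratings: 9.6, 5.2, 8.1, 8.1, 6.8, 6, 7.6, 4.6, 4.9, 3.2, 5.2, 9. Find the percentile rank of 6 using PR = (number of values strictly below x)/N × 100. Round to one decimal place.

N = 12.
Strictly below 6: 5. Equal to 6: 1.
PR = 5/12 × 100 = 41.7

41.7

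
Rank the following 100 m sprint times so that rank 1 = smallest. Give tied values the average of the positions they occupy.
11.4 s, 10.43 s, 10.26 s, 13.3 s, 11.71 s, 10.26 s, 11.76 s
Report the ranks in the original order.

Sorted (ascending): 10.26, 10.26, 10.43, 11.4, 11.71, 11.76, 13.3
The 2 values of 10.26 occupy positions 1–2 → average rank (1+2)/2 = 1.5.

4, 3, 1.5, 7, 5, 1.5, 6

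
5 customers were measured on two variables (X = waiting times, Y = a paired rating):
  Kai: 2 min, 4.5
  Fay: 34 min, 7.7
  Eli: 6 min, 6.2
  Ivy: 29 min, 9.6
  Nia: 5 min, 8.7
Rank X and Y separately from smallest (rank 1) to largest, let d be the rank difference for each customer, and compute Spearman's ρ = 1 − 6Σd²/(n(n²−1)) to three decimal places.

0.500

Ranks of variable 1: 1, 5, 3, 4, 2
Ranks of variable 2: 1, 3, 2, 5, 4
d = r₁ − r₂: 0, 2, 1, -1, -2
d²: 0, 4, 1, 1, 4; Σd² = 10
ρ = 1 − 6·10/(5·24) = 1 − 60/120 = 0.500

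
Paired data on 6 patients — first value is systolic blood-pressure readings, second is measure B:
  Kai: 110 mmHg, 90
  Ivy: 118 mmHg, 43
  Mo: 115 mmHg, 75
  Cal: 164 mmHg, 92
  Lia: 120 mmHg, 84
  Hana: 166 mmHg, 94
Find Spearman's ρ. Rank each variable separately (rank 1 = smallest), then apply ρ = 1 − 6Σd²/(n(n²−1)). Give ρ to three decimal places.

0.600

Ranks of variable 1: 1, 3, 2, 5, 4, 6
Ranks of variable 2: 4, 1, 2, 5, 3, 6
d = r₁ − r₂: -3, 2, 0, 0, 1, 0
d²: 9, 4, 0, 0, 1, 0; Σd² = 14
ρ = 1 − 6·14/(6·35) = 1 − 84/210 = 0.600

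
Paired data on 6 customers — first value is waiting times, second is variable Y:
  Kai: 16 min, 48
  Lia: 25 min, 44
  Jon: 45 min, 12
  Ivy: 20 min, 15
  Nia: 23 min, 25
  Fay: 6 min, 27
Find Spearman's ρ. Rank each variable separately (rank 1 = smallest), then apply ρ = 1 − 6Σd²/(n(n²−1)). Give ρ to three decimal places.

-0.486

Ranks of variable 1: 2, 5, 6, 3, 4, 1
Ranks of variable 2: 6, 5, 1, 2, 3, 4
d = r₁ − r₂: -4, 0, 5, 1, 1, -3
d²: 16, 0, 25, 1, 1, 9; Σd² = 52
ρ = 1 − 6·52/(6·35) = 1 − 312/210 = -0.486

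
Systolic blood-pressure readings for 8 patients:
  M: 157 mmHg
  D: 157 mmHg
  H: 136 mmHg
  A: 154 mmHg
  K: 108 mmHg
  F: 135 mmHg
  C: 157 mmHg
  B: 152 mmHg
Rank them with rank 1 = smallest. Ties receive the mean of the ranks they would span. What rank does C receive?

7

Sorted (ascending): 108, 135, 136, 152, 154, 157, 157, 157
The 3 values of 157 occupy positions 6–8 → average rank 7.
C has value 157 mmHg → rank 7.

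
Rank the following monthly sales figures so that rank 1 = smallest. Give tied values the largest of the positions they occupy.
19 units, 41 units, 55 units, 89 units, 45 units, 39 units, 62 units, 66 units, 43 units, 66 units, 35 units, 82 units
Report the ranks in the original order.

Sorted (ascending): 19, 35, 39, 41, 43, 45, 55, 62, 66, 66, 82, 89
The 2 values of 66 occupy positions 9–10 → each gets rank 10.

1, 4, 7, 12, 6, 3, 8, 10, 5, 10, 2, 11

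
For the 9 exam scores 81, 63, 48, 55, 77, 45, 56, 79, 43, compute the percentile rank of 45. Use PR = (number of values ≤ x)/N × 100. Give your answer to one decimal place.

N = 9.
Strictly below 45: 1. Equal to 45: 1.
PR = 2/9 × 100 = 22.2

22.2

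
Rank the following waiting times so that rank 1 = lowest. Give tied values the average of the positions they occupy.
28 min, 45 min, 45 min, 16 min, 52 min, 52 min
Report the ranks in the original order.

Sorted (ascending): 16, 28, 45, 45, 52, 52
The 2 values of 45 occupy positions 3–4 → average rank (3+4)/2 = 3.5.
The 2 values of 52 occupy positions 5–6 → average rank (5+6)/2 = 5.5.

2, 3.5, 3.5, 1, 5.5, 5.5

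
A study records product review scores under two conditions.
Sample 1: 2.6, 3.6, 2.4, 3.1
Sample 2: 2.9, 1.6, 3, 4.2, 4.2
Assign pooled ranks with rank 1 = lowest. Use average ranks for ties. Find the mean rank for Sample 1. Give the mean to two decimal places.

Sorted (ascending): 1.6, 2.4, 2.6, 2.9, 3, 3.1, 3.6, 4.2, 4.2
The 2 values of 4.2 occupy positions 8–9 → average rank (8+9)/2 = 8.5.
Sample 1 values → pooled ranks: 2.6→3, 3.6→7, 2.4→2, 3.1→6
Mean rank = (3 + 7 + 2 + 6) / 4 = 4.50

4.50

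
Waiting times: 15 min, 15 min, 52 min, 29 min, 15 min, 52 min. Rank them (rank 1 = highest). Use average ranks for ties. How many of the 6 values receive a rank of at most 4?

3

Sorted (descending): 52, 52, 29, 15, 15, 15
The 2 values of 52 occupy positions 1–2 → average rank (1+2)/2 = 1.5.
The 3 values of 15 occupy positions 4–6 → average rank 5.
Ranks ≤ 4: {1.5, 1.5, 3} → 3 values.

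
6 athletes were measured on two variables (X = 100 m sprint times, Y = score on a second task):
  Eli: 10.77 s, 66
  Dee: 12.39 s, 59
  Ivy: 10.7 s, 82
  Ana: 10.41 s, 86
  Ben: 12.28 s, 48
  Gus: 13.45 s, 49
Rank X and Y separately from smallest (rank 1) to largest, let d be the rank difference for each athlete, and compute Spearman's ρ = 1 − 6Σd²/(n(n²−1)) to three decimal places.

Ranks of variable 1: 3, 5, 2, 1, 4, 6
Ranks of variable 2: 4, 3, 5, 6, 1, 2
d = r₁ − r₂: -1, 2, -3, -5, 3, 4
d²: 1, 4, 9, 25, 9, 16; Σd² = 64
ρ = 1 − 6·64/(6·35) = 1 − 384/210 = -0.829

-0.829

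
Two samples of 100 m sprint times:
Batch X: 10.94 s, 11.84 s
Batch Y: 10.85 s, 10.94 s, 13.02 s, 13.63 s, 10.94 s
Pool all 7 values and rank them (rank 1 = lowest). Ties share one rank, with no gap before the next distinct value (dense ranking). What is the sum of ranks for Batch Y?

14

Sorted (ascending): 10.85, 10.94, 10.94, 10.94, 11.84, 13.02, 13.63
The 3 values of 10.94 share dense rank 2.
Remaining distinct values take the next consecutive integers.
Batch Y values → pooled ranks: 10.85→1, 10.94→2, 13.02→4, 13.63→5, 10.94→2
Rank sum = 1 + 2 + 4 + 5 + 2 = 14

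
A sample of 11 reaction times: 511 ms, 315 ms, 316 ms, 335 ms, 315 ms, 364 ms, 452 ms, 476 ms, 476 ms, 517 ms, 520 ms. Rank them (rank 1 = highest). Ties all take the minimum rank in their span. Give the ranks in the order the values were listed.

3, 10, 9, 8, 10, 7, 6, 4, 4, 2, 1

Sorted (descending): 520, 517, 511, 476, 476, 452, 364, 335, 316, 315, 315
The 2 values of 476 occupy positions 4–5 → each gets rank 4.
The 2 values of 315 occupy positions 10–11 → each gets rank 10.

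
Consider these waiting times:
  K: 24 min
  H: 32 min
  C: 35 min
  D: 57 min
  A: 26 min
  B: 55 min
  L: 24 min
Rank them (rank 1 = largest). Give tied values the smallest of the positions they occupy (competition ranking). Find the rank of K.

Sorted (descending): 57, 55, 35, 32, 26, 24, 24
The 2 values of 24 occupy positions 6–7 → each gets rank 6.
K has value 24 min → rank 6.

6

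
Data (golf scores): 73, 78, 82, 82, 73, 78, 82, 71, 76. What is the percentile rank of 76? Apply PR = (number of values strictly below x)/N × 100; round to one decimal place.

33.3

N = 9.
Strictly below 76: 3. Equal to 76: 1.
PR = 3/9 × 100 = 33.3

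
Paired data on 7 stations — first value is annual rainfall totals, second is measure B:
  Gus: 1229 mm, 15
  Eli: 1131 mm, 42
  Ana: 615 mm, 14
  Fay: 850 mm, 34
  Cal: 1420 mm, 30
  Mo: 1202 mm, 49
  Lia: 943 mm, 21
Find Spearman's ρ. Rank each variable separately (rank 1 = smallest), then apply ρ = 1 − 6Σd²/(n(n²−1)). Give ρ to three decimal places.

0.250

Ranks of variable 1: 6, 4, 1, 2, 7, 5, 3
Ranks of variable 2: 2, 6, 1, 5, 4, 7, 3
d = r₁ − r₂: 4, -2, 0, -3, 3, -2, 0
d²: 16, 4, 0, 9, 9, 4, 0; Σd² = 42
ρ = 1 − 6·42/(7·48) = 1 − 252/336 = 0.250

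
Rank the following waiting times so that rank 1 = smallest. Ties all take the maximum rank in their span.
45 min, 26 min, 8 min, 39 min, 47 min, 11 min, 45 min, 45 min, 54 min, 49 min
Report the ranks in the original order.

7, 3, 1, 4, 8, 2, 7, 7, 10, 9

Sorted (ascending): 8, 11, 26, 39, 45, 45, 45, 47, 49, 54
The 3 values of 45 occupy positions 5–7 → each gets rank 7.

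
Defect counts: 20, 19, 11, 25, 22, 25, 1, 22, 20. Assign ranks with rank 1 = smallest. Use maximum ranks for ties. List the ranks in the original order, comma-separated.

5, 3, 2, 9, 7, 9, 1, 7, 5

Sorted (ascending): 1, 11, 19, 20, 20, 22, 22, 25, 25
The 2 values of 20 occupy positions 4–5 → each gets rank 5.
The 2 values of 22 occupy positions 6–7 → each gets rank 7.
The 2 values of 25 occupy positions 8–9 → each gets rank 9.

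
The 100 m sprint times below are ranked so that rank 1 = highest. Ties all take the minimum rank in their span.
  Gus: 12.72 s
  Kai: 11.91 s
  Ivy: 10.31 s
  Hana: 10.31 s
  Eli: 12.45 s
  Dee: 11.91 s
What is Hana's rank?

Sorted (descending): 12.72, 12.45, 11.91, 11.91, 10.31, 10.31
The 2 values of 11.91 occupy positions 3–4 → each gets rank 3.
The 2 values of 10.31 occupy positions 5–6 → each gets rank 5.
Hana has value 10.31 s → rank 5.

5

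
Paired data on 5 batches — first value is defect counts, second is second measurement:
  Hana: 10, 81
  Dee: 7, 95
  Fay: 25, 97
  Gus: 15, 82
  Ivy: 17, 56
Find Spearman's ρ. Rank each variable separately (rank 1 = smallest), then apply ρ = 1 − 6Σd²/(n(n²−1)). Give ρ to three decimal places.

0.100

Ranks of variable 1: 2, 1, 5, 3, 4
Ranks of variable 2: 2, 4, 5, 3, 1
d = r₁ − r₂: 0, -3, 0, 0, 3
d²: 0, 9, 0, 0, 9; Σd² = 18
ρ = 1 − 6·18/(5·24) = 1 − 108/120 = 0.100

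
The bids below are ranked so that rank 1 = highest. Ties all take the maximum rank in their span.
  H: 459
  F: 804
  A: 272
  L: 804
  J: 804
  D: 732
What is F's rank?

Sorted (descending): 804, 804, 804, 732, 459, 272
The 3 values of 804 occupy positions 1–3 → each gets rank 3.
F has value 804 → rank 3.

3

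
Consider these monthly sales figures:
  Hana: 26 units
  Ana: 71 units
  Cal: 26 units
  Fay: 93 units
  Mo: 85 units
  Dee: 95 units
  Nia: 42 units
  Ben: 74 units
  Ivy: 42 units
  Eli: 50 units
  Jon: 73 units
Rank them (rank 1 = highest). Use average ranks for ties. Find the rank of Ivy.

Sorted (descending): 95, 93, 85, 74, 73, 71, 50, 42, 42, 26, 26
The 2 values of 42 occupy positions 8–9 → average rank (8+9)/2 = 8.5.
The 2 values of 26 occupy positions 10–11 → average rank (10+11)/2 = 10.5.
Ivy has value 42 units → rank 8.5.

8.5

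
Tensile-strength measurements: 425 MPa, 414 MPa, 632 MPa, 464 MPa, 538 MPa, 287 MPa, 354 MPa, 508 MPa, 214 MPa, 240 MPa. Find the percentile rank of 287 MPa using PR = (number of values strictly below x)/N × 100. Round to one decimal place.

N = 10.
Strictly below 287: 2. Equal to 287: 1.
PR = 2/10 × 100 = 20.0

20.0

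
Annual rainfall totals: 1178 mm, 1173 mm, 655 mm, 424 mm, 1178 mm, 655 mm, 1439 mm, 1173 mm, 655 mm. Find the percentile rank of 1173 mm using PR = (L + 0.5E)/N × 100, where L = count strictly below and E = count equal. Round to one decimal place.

55.6

N = 9.
Strictly below 1173: 4. Equal to 1173: 2.
PR = (4 + 0.5·2)/9 × 100 = 55.6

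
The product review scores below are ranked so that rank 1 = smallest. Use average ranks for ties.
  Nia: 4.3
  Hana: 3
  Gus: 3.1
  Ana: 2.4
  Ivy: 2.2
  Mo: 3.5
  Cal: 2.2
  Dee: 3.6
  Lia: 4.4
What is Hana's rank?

4

Sorted (ascending): 2.2, 2.2, 2.4, 3, 3.1, 3.5, 3.6, 4.3, 4.4
The 2 values of 2.2 occupy positions 1–2 → average rank (1+2)/2 = 1.5.
Hana has value 3 → rank 4.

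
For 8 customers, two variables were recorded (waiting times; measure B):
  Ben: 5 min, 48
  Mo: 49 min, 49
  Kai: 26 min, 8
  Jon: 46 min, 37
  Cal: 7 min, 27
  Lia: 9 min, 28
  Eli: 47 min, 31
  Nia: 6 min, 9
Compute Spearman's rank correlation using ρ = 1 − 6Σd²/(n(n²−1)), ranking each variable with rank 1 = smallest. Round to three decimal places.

Ranks of variable 1: 1, 8, 5, 6, 3, 4, 7, 2
Ranks of variable 2: 7, 8, 1, 6, 3, 4, 5, 2
d = r₁ − r₂: -6, 0, 4, 0, 0, 0, 2, 0
d²: 36, 0, 16, 0, 0, 0, 4, 0; Σd² = 56
ρ = 1 − 6·56/(8·63) = 1 − 336/504 = 0.333

0.333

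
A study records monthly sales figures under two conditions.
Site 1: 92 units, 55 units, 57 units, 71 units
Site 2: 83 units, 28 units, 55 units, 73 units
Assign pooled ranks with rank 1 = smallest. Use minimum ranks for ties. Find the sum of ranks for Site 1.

Sorted (ascending): 28, 55, 55, 57, 71, 73, 83, 92
The 2 values of 55 occupy positions 2–3 → each gets rank 2.
Site 1 values → pooled ranks: 92→8, 55→2, 57→4, 71→5
Rank sum = 8 + 2 + 4 + 5 = 19

19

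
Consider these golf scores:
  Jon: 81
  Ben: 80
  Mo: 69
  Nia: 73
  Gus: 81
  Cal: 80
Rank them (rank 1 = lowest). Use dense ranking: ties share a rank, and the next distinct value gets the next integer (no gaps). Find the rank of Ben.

Sorted (ascending): 69, 73, 80, 80, 81, 81
The 2 values of 80 share dense rank 3.
The 2 values of 81 share dense rank 4.
Remaining distinct values take the next consecutive integers.
Ben has value 80 → rank 3.

3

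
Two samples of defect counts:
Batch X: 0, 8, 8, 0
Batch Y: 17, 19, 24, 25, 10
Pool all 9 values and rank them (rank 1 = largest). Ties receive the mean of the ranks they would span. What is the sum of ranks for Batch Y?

15

Sorted (descending): 25, 24, 19, 17, 10, 8, 8, 0, 0
The 2 values of 8 occupy positions 6–7 → average rank (6+7)/2 = 6.5.
The 2 values of 0 occupy positions 8–9 → average rank (8+9)/2 = 8.5.
Batch Y values → pooled ranks: 17→4, 19→3, 24→2, 25→1, 10→5
Rank sum = 4 + 3 + 2 + 1 + 5 = 15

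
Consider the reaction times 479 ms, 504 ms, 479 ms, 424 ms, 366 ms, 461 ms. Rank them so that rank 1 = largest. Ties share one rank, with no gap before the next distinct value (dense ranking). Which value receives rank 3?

Sorted (descending): 504, 479, 479, 461, 424, 366
The 2 values of 479 share dense rank 2.
Remaining distinct values take the next consecutive integers.
Rank 3 → value 461.

461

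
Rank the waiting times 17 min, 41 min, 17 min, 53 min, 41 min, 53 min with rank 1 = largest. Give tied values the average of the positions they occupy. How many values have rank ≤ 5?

Sorted (descending): 53, 53, 41, 41, 17, 17
The 2 values of 53 occupy positions 1–2 → average rank (1+2)/2 = 1.5.
The 2 values of 41 occupy positions 3–4 → average rank (3+4)/2 = 3.5.
The 2 values of 17 occupy positions 5–6 → average rank (5+6)/2 = 5.5.
Ranks ≤ 5: {1.5, 1.5, 3.5, 3.5} → 4 values.

4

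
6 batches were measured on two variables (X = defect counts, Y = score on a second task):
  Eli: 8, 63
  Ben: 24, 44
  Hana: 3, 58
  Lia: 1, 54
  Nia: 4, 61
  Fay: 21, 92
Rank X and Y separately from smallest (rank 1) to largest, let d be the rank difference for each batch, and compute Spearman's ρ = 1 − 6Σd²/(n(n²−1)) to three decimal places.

0.143

Ranks of variable 1: 4, 6, 2, 1, 3, 5
Ranks of variable 2: 5, 1, 3, 2, 4, 6
d = r₁ − r₂: -1, 5, -1, -1, -1, -1
d²: 1, 25, 1, 1, 1, 1; Σd² = 30
ρ = 1 − 6·30/(6·35) = 1 − 180/210 = 0.143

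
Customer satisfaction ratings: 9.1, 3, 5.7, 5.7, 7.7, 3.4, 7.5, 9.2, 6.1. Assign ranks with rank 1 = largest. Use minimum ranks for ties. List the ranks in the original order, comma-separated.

Sorted (descending): 9.2, 9.1, 7.7, 7.5, 6.1, 5.7, 5.7, 3.4, 3
The 2 values of 5.7 occupy positions 6–7 → each gets rank 6.

2, 9, 6, 6, 3, 8, 4, 1, 5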